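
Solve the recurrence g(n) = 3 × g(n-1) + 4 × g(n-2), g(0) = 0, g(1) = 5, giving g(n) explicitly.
Recurrence: g(n) = 3 × g(n-1) + 4 × g(n-2), initial: g(0) = 0, g(1) = 5.
Characteristic equation: r² - 3r - 4 = 0, which factors as (r - 4)(r + 1) = 0, so r = 4, -1. General solution g(n) = A·4ⁿ + B·(-1)ⁿ. From g(0) = 0: A + B = 0. From g(1) = 5: 4A - 1B = 5. Solving gives A = 1, B = -1.

g(n) = 4ⁿ - (-1)ⁿ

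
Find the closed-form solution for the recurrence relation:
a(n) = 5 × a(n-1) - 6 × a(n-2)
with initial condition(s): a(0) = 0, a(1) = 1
Recurrence: a(n) = 5 × a(n-1) - 6 × a(n-2), initial: a(0) = 0, a(1) = 1.
Characteristic equation: r² - 5r + 6 = 0, which factors as (r - 3)(r - 2) = 0, so r = 3, 2. General solution a(n) = A·3ⁿ + B·2ⁿ. From a(0) = 0: A + B = 0. From a(1) = 1: 3A + 2B = 1. Solving gives A = 1, B = -1.

a(n) = 3ⁿ - 2ⁿ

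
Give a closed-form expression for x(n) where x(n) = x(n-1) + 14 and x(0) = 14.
Recurrence: x(n) = x(n-1) + 14, initial: x(0) = 14.
Each step adds 14, so x(n) = x(0) + 14n = 14n + 14.

x(n) = 14n + 14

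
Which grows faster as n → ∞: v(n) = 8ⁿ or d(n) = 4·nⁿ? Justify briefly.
Comparing growth rates:
Growth-rate hierarchy: log n ≺ any polynomial ≺ any exponential cⁿ (c>1) ≺ n! ≺ nⁿ.
super-exponential nⁿ dominates exponential base 8 asymptotically.

d(n) grows faster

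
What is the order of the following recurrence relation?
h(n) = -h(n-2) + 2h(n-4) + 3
The order is the largest lag k for which h(n-k) appears. Here the deepest term is h(n-4) (the 3 term is non-homogeneous and does not affect the order), so the order is 4.

Order 4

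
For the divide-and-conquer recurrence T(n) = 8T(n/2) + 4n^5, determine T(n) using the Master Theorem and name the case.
Master Theorem template: T(n) = a·T(n/b) + f(n).
Here: a=8, b=2, f(n)=4n^5
Compute log_b(a) = log_2(8) = 3.
f(n) = 4n^5 = Ω(n^(3+ε)) with ε = 2, and the regularity condition holds (a·f(n/b) = (a/b^5)·f(n) with a/b^5 = 2^-2 < 1). Case 3: T(n) = Θ(f(n)) = Θ(n^5).

Case 3: T(n) = Θ(n^5)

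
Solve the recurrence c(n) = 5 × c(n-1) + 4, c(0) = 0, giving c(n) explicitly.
Recurrence: c(n) = 5 × c(n-1) + 4, initial: c(0) = 0.
Try c(n) = A·5ⁿ + C. Substituting: A·5ⁿ + C = 5(A·5ⁿ⁻¹ + C) + 4 = A·5ⁿ + 5C + 4, so C = 5C + 4, giving C = -1. Then c(0) = A - 1 = 0 gives A = 1.

c(n) = 5ⁿ - 1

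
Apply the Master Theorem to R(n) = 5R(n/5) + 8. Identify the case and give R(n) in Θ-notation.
Master Theorem template: R(n) = a·R(n/b) + f(n).
Here: a=5, b=5, f(n)=8
Compute log_b(a) = log_5(5) = 1.
f(n) = 8 = O(n^(1-ε)) with ε = 1. Case 1: R(n) = Θ(n^log_b(a)) = Θ(n).

Case 1: R(n) = Θ(n)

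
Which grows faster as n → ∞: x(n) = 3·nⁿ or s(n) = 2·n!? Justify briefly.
Comparing growth rates:
Growth-rate hierarchy: log n ≺ any polynomial ≺ any exponential cⁿ (c>1) ≺ n! ≺ nⁿ.
super-exponential nⁿ dominates factorial asymptotically.

x(n) grows faster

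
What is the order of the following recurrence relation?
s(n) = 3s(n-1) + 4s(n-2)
The order is the largest lag k for which s(n-k) appears. Here the deepest term is s(n-2), so the order is 2.

Order 2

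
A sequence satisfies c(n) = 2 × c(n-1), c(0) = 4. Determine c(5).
Computing step by step:
c(0) = 4
c(1) = 2 × 4 = 8
c(2) = 2 × 8 = 16
c(3) = 2 × 16 = 32
c(4) = 2 × 32 = 64
c(5) = 2 × 64 = 128

128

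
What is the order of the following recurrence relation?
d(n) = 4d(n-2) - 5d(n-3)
The order is the largest lag k for which d(n-k) appears. Here the deepest term is d(n-3), so the order is 3.

Order 3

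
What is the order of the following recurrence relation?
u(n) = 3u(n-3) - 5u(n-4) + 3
The order is the largest lag k for which u(n-k) appears. Here the deepest term is u(n-4) (the 3 term is non-homogeneous and does not affect the order), so the order is 4.

Order 4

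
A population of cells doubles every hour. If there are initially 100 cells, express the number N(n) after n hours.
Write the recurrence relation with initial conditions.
Each hour multiplies the count by 2, so the count after n hours depends only on the count after n-1 hours: N(n) = 2 × N(n-1). The starting count gives N(0) = 100.
Unrolling n times gives the closed form N(n) = 100 × 2ⁿ.

N(n) = 2 × N(n-1), N(0) = 100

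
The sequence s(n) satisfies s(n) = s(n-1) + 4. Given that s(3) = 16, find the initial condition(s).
s(3) = s(0) + 3·4, so s(0) = 16 - 12 = 4.

s(0) = 4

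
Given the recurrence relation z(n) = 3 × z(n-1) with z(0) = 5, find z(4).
Computing step by step:
z(0) = 5
z(1) = 3 × 5 = 15
z(2) = 3 × 15 = 45
z(3) = 3 × 45 = 135
z(4) = 3 × 135 = 405

405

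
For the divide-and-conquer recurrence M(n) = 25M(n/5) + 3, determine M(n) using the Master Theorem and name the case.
Master Theorem template: M(n) = a·M(n/b) + f(n).
Here: a=25, b=5, f(n)=3
Compute log_b(a) = log_5(25) = 2.
f(n) = 3 = O(n^(2-ε)) with ε = 2. Case 1: M(n) = Θ(n^log_b(a)) = Θ(n^2).

Case 1: M(n) = Θ(n^2)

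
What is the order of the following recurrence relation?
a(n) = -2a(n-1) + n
The order is the largest lag k for which a(n-k) appears. Here the deepest term is a(n-1) (the n term is non-homogeneous and does not affect the order), so the order is 1.

Order 1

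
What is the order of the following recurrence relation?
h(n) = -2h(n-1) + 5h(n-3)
The order is the largest lag k for which h(n-k) appears. Here the deepest term is h(n-3), so the order is 3.

Order 3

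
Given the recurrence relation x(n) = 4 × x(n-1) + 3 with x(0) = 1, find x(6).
Computing step by step:
x(0) = 1
x(1) = 4 × 1 + 3 = 7
x(2) = 4 × 7 + 3 = 31
x(3) = 4 × 31 + 3 = 127
x(4) = 4 × 127 + 3 = 511
x(5) = 4 × 511 + 3 = 2047
x(6) = 4 × 2047 + 3 = 8191

8191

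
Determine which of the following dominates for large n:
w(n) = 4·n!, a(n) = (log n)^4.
Comparing growth rates:
Growth-rate hierarchy: log n ≺ any polynomial ≺ any exponential cⁿ (c>1) ≺ n! ≺ nⁿ.
factorial dominates polylogarithmic (log n)^4 asymptotically.

w(n) grows faster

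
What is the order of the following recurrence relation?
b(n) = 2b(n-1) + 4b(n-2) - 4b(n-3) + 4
The order is the largest lag k for which b(n-k) appears. Here the deepest term is b(n-3) (the 4 term is non-homogeneous and does not affect the order), so the order is 3.

Order 3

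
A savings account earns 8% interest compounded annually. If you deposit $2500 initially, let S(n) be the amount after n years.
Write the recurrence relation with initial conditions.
Each year the balance grows by 8%, i.e. is multiplied by 1 + 8/100 = 1.08, so S(n) = 1.08 × S(n-1). The initial deposit gives S(0) = 2500.
Unrolling gives the closed form S(n) = 2500 × (1.08)ⁿ.

S(n) = 1.08 × S(n-1), S(0) = 2500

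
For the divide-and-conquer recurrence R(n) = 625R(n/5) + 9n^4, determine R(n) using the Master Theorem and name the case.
Master Theorem template: R(n) = a·R(n/b) + f(n).
Here: a=625, b=5, f(n)=9n^4
Compute log_b(a) = log_5(625) = 4.
f(n) = 9n^4 = Θ(n^4). Case 2: R(n) = Θ(n^4 log n).

Case 2: R(n) = Θ(n^4 log n)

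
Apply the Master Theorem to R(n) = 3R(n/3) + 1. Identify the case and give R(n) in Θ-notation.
Master Theorem template: R(n) = a·R(n/b) + f(n).
Here: a=3, b=3, f(n)=1
Compute log_b(a) = log_3(3) = 1.
f(n) = 1 = O(n^(1-ε)) with ε = 1. Case 1: R(n) = Θ(n^log_b(a)) = Θ(n).

Case 1: R(n) = Θ(n)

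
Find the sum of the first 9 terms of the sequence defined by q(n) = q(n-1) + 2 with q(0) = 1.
Computing the sequence terms: 1, 3, 5, 7, 9, 11, 13, 15, 17
Adding these values together:

81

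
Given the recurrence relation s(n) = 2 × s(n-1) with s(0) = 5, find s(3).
Computing step by step:
s(0) = 5
s(1) = 2 × 5 = 10
s(2) = 2 × 10 = 20
s(3) = 2 × 20 = 40

40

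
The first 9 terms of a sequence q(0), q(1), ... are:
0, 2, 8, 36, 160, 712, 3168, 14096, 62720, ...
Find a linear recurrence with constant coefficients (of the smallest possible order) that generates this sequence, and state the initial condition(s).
Look for the lowest-order linear relation among consecutive terms.
Observation: q(n) - 4·q(n-1) - (2)·q(n-2) = 0 holds for the shown terms, and no order-1 relation q(n) = α·q(n-1) + β fits.
Check at n=3: 4·8 + (2)·2 = 36. ✓

q(n) = 4q(n-1) + 2q(n-2), q(0) = 0, q(1) = 2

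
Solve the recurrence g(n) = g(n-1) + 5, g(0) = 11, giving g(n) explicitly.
Recurrence: g(n) = g(n-1) + 5, initial: g(0) = 11.
Each step adds 5, so g(n) = g(0) + 5n = 5n + 11.

g(n) = 5n + 11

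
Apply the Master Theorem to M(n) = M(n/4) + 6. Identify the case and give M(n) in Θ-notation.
Master Theorem template: M(n) = a·M(n/b) + f(n).
Here: a=1, b=4, f(n)=6
Compute log_b(a) = log_4(1) = 0.
f(n) = 6 = Θ(1). Case 2: M(n) = Θ(log n).

Case 2: M(n) = Θ(log n)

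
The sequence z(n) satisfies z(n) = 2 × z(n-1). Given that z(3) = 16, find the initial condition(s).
In general z(n) = 2ⁿ · z(0). At n = 3: z(0) = z(3) / 2^3 = 16 / 8 = 2.

z(0) = 2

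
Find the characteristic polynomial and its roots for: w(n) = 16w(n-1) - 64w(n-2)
Substitute w(n) = rⁿ and divide through by rⁿ⁻²: r² - 16r + 64 = 0
Factor: (r - 8)² = 0, so r = 8 (double root).
General solution: w(n) = (A + Bn)·8ⁿ

Characteristic: r² - 16r + 64 = 0, Roots: r = 8 (double root)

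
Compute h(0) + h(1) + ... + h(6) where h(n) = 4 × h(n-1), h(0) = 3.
Computing the sequence terms: 3, 12, 48, 192, 768, 3072, 12288
Adding these values together:

16383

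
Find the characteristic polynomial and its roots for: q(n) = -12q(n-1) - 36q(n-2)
Substitute q(n) = rⁿ and divide through by rⁿ⁻²: r² + 12r + 36 = 0
Factor: (r + 6)² = 0, so r = -6 (double root).
General solution: q(n) = (A + Bn)·(-6)ⁿ

Characteristic: r² + 12r + 36 = 0, Roots: r = -6 (double root)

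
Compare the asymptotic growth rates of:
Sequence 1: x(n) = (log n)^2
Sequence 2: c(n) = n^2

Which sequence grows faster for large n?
Comparing growth rates:
Growth-rate hierarchy: log n ≺ any polynomial ≺ any exponential cⁿ (c>1) ≺ n! ≺ nⁿ.
polynomial degree 2 dominates polylogarithmic (log n)^2 asymptotically.

c(n) grows faster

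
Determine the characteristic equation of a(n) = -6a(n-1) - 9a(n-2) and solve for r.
Substitute a(n) = rⁿ and divide through by rⁿ⁻²: r² + 6r + 9 = 0
Factor: (r + 3)² = 0, so r = -3 (double root).
General solution: a(n) = (A + Bn)·(-3)ⁿ

Characteristic: r² + 6r + 9 = 0, Roots: r = -3 (double root)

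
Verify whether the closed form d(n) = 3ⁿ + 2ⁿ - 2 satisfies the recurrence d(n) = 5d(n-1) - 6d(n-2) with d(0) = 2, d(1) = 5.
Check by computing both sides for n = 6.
From the recurrence with d(0) = 2, d(1) = 5:
  d(0) = 2, d(1) = 5, d(2) = 13, d(3) = 35, d(4) = 97, d(5) = 275, d(6) = 793
  so the recurrence gives d(6) = 793.
From the proposed closed form d(n) = 3ⁿ + 2ⁿ - 2:
  d(6) = 791.
The recurrence gives 793 but the closed form gives 791, so the closed form does not satisfy the recurrence.

No, the closed form is incorrect.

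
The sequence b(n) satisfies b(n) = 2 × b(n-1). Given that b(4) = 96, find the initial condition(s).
In general b(n) = 2ⁿ · b(0). At n = 4: b(0) = b(4) / 2^4 = 96 / 16 = 6.

b(0) = 6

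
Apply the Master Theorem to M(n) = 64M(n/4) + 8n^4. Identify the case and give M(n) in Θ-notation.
Master Theorem template: M(n) = a·M(n/b) + f(n).
Here: a=64, b=4, f(n)=8n^4
Compute log_b(a) = log_4(64) = 3.
f(n) = 8n^4 = Ω(n^(3+ε)) with ε = 1, and the regularity condition holds (a·f(n/b) = (a/b^4)·f(n) with a/b^4 = 4^-1 < 1). Case 3: M(n) = Θ(f(n)) = Θ(n^4).

Case 3: M(n) = Θ(n^4)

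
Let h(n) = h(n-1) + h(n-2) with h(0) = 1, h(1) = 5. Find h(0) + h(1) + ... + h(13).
Computing the sequence terms: 1, 5, 6, 11, 17, 28, 45, 73, 118, 191, 309, 500, 809, 1309
Adding these values together:

3422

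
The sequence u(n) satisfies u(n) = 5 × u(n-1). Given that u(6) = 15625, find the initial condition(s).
In general u(n) = 5ⁿ · u(0). At n = 6: u(0) = u(6) / 5^6 = 15625 / 15625 = 1.

u(0) = 1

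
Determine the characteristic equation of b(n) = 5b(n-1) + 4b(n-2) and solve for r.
Substitute b(n) = rⁿ and divide through by rⁿ⁻²: r² - 5r - 4 = 0
Discriminant: 5² + 4·4 = 41, not a perfect square, so by the quadratic formula r = (5 ± √41)/2.
General solution: b(n) = A·r₁ⁿ + B·r₂ⁿ where r₁,r₂ = (5 ± √41)/2

Characteristic: r² - 5r - 4 = 0, Roots: r = (5 ± √41)/2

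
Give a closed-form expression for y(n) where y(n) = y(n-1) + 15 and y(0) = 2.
Recurrence: y(n) = y(n-1) + 15, initial: y(0) = 2.
Each step adds 15, so y(n) = y(0) + 15n = 15n + 2.

y(n) = 15n + 2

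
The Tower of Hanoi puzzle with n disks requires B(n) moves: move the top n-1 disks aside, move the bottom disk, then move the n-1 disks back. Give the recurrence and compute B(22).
Moving n disks = move the top n-1 disks aside (B(n-1) moves) + move the largest disk (1 move) + move the n-1 disks back on top (B(n-1) moves), so B(n) = 2B(n-1) + 1, with B(1) = 1 (a single disk takes one move).
First terms: 1, 3, 7, 15, 31, 63, … — each is one less than a power of 2. Indeed B(n) + 1 = 2(B(n-1) + 1) with B(1) + 1 = 2, so B(n) + 1 = 2ⁿ and B(n) = 2ⁿ - 1.
Hence B(22) = 2^22 - 1 = 4194304 - 1 = 4194303.

B(n) = 2B(n-1) + 1, B(1) = 1; B(22) = 4194303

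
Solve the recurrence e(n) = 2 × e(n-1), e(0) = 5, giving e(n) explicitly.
Recurrence: e(n) = 2 × e(n-1), initial: e(0) = 5.
Each term is 2 times the previous, so this is geometric with ratio 2. After n steps: e(n) = e(0)·2ⁿ = 5·2ⁿ.

e(n) = 5·2ⁿ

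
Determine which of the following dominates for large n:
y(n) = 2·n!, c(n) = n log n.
Comparing growth rates:
Growth-rate hierarchy: log n ≺ any polynomial ≺ any exponential cⁿ (c>1) ≺ n! ≺ nⁿ.
factorial dominates polynomial degree 1 (with log factor) asymptotically.

y(n) grows faster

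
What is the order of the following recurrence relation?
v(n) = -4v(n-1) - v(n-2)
The order is the largest lag k for which v(n-k) appears. Here the deepest term is v(n-2), so the order is 2.

Order 2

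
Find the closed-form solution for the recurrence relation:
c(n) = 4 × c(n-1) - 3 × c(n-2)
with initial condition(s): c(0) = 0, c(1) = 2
Recurrence: c(n) = 4 × c(n-1) - 3 × c(n-2), initial: c(0) = 0, c(1) = 2.
Characteristic equation: r² - 4r + 3 = 0, which factors as (r - 3)(r - 1) = 0, so r = 3, 1. General solution c(n) = A·3ⁿ + B·1ⁿ. From c(0) = 0: A + B = 0. From c(1) = 2: 3A + 1B = 2. Solving gives A = 1, B = -1.

c(n) = 3ⁿ - 1ⁿ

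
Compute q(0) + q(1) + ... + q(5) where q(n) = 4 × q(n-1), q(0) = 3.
Computing the sequence terms: 3, 12, 48, 192, 768, 3072
Adding these values together:

4095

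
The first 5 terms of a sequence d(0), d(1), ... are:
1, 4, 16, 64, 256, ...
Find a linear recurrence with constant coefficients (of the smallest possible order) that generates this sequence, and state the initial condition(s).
Look for the lowest-order linear relation among consecutive terms.
Observation: each term is 4× the previous.
Check at n=2: 4·4 = 16. ✓

d(n) = 4 × d(n-1), d(0) = 1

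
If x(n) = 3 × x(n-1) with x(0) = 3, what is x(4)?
Computing step by step:
x(0) = 3
x(1) = 3 × 3 = 9
x(2) = 3 × 9 = 27
x(3) = 3 × 27 = 81
x(4) = 3 × 81 = 243

243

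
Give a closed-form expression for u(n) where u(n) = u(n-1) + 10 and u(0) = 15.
Recurrence: u(n) = u(n-1) + 10, initial: u(0) = 15.
Each step adds 10, so u(n) = u(0) + 10n = 10n + 15.

u(n) = 10n + 15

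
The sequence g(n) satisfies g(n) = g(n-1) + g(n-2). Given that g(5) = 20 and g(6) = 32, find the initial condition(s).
Work backwards using g(k) = g(k+2) - g(k+1):
g(4) = g(6) - g(5) = 32 - 20 = 12
g(3) = g(5) - g(4) = 20 - 12 = 8
g(2) = g(4) - g(3) = 12 - 8 = 4
g(1) = g(3) - g(2) = 8 - 4 = 4
g(0) = g(2) - g(1) = 4 - 4 = 0

g(0) = 0, g(1) = 4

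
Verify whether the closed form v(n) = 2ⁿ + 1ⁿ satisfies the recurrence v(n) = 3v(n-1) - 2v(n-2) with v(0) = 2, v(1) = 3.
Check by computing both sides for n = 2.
From the recurrence with v(0) = 2, v(1) = 3:
  v(0) = 2, v(1) = 3, v(2) = 5
  so the recurrence gives v(2) = 5.
From the proposed closed form v(n) = 2ⁿ + 1ⁿ:
  v(2) = 5.
Both sides give 5 at n = 2, and the initial condition(s) match, so the closed form is consistent.

Yes, the closed form is correct.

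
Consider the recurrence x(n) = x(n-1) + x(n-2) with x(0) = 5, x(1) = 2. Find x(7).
Computing the sequence terms:
5, 2, 7, 9, 16, 25, 41, 66

66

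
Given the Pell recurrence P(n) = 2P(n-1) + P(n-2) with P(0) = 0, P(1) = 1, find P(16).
Computing the sequence terms:
0, 1, 2, 5, 12, 29, 70, 169, 408, 985, 2378, 5741, 13860, 33461, 80782, 195025, 470832

470832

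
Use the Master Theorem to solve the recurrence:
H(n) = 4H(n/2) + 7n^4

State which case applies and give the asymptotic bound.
Master Theorem template: H(n) = a·H(n/b) + f(n).
Here: a=4, b=2, f(n)=7n^4
Compute log_b(a) = log_2(4) = 2.
f(n) = 7n^4 = Ω(n^(2+ε)) with ε = 2, and the regularity condition holds (a·f(n/b) = (a/b^4)·f(n) with a/b^4 = 2^-2 < 1). Case 3: H(n) = Θ(f(n)) = Θ(n^4).

Case 3: H(n) = Θ(n^4)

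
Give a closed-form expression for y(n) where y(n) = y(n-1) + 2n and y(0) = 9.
Recurrence: y(n) = y(n-1) + 2n, initial: y(0) = 9.
Telescoping: y(n) = y(0) + 2·Σᵢ₌₁ⁿ i = 9 + 2·n(n+1)/2.

y(n) = 2·n(n+1)/2 + 9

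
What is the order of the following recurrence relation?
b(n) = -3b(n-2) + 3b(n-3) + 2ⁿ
The order is the largest lag k for which b(n-k) appears. Here the deepest term is b(n-3) (the 2ⁿ term is non-homogeneous and does not affect the order), so the order is 3.

Order 3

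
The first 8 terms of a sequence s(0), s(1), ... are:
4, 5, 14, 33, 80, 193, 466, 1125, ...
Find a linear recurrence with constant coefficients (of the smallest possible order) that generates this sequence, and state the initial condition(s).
Look for the lowest-order linear relation among consecutive terms.
Observation: s(n) - 2·s(n-1) - (1)·s(n-2) = 0 holds for the shown terms, and no order-1 relation s(n) = α·s(n-1) + β fits.
Check at n=3: 2·14 + (1)·5 = 33. ✓

s(n) = 2s(n-1) + s(n-2), s(0) = 4, s(1) = 5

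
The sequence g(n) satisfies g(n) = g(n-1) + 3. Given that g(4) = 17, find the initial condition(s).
g(4) = g(0) + 4·3, so g(0) = 17 - 12 = 5.

g(0) = 5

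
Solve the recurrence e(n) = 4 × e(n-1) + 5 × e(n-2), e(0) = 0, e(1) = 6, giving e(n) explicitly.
Recurrence: e(n) = 4 × e(n-1) + 5 × e(n-2), initial: e(0) = 0, e(1) = 6.
Characteristic equation: r² - 4r - 5 = 0, which factors as (r - 5)(r + 1) = 0, so r = 5, -1. General solution e(n) = A·5ⁿ + B·(-1)ⁿ. From e(0) = 0: A + B = 0. From e(1) = 6: 5A - 1B = 6. Solving gives A = 1, B = -1.

e(n) = 5ⁿ - (-1)ⁿ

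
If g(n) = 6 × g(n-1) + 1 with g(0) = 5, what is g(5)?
Computing step by step:
g(0) = 5
g(1) = 6 × 5 + 1 = 31
g(2) = 6 × 31 + 1 = 187
g(3) = 6 × 187 + 1 = 1123
g(4) = 6 × 1123 + 1 = 6739
g(5) = 6 × 6739 + 1 = 40435

40435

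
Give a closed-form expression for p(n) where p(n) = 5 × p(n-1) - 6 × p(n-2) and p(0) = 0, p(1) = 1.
Recurrence: p(n) = 5 × p(n-1) - 6 × p(n-2), initial: p(0) = 0, p(1) = 1.
Characteristic equation: r² - 5r + 6 = 0, which factors as (r - 3)(r - 2) = 0, so r = 3, 2. General solution p(n) = A·3ⁿ + B·2ⁿ. From p(0) = 0: A + B = 0. From p(1) = 1: 3A + 2B = 1. Solving gives A = 1, B = -1.

p(n) = 3ⁿ - 2ⁿ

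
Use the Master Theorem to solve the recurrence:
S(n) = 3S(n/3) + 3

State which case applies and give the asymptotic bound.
Master Theorem template: S(n) = a·S(n/b) + f(n).
Here: a=3, b=3, f(n)=3
Compute log_b(a) = log_3(3) = 1.
f(n) = 3 = O(n^(1-ε)) with ε = 1. Case 1: S(n) = Θ(n^log_b(a)) = Θ(n).

Case 1: S(n) = Θ(n)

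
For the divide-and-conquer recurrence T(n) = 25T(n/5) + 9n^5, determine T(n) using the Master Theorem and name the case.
Master Theorem template: T(n) = a·T(n/b) + f(n).
Here: a=25, b=5, f(n)=9n^5
Compute log_b(a) = log_5(25) = 2.
f(n) = 9n^5 = Ω(n^(2+ε)) with ε = 3, and the regularity condition holds (a·f(n/b) = (a/b^5)·f(n) with a/b^5 = 5^-3 < 1). Case 3: T(n) = Θ(f(n)) = Θ(n^5).

Case 3: T(n) = Θ(n^5)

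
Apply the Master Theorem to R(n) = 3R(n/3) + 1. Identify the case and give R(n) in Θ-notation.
Master Theorem template: R(n) = a·R(n/b) + f(n).
Here: a=3, b=3, f(n)=1
Compute log_b(a) = log_3(3) = 1.
f(n) = 1 = O(n^(1-ε)) with ε = 1. Case 1: R(n) = Θ(n^log_b(a)) = Θ(n).

Case 1: R(n) = Θ(n)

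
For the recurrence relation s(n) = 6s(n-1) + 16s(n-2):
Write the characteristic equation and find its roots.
Substitute s(n) = rⁿ and divide through by rⁿ⁻²: r² - 6r - 16 = 0
Factor: (r - 8)(r + 2) = 0, so r = 8, -2.
General solution: s(n) = A·8ⁿ + B·(-2)ⁿ

Characteristic: r² - 6r - 16 = 0, Roots: r = 8, -2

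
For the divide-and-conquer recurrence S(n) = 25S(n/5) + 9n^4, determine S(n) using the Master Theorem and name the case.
Master Theorem template: S(n) = a·S(n/b) + f(n).
Here: a=25, b=5, f(n)=9n^4
Compute log_b(a) = log_5(25) = 2.
f(n) = 9n^4 = Ω(n^(2+ε)) with ε = 2, and the regularity condition holds (a·f(n/b) = (a/b^4)·f(n) with a/b^4 = 5^-2 < 1). Case 3: S(n) = Θ(f(n)) = Θ(n^4).

Case 3: S(n) = Θ(n^4)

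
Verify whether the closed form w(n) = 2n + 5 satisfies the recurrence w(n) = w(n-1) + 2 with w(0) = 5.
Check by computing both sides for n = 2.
From the recurrence with w(0) = 5:
  w(0) = 5, w(1) = 7, w(2) = 9
  so the recurrence gives w(2) = 9.
From the proposed closed form w(n) = 2n + 5:
  w(2) = 9.
Both sides give 9 at n = 2, and the initial condition(s) match, so the closed form is consistent.

Yes, the closed form is correct.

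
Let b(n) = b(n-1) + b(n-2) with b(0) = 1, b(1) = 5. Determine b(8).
Computing the sequence terms:
1, 5, 6, 11, 17, 28, 45, 73, 118

118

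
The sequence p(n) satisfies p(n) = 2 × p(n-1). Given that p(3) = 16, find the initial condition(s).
In general p(n) = 2ⁿ · p(0). At n = 3: p(0) = p(3) / 2^3 = 16 / 8 = 2.

p(0) = 2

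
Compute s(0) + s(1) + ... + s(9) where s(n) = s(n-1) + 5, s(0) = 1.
Computing the sequence terms: 1, 6, 11, 16, 21, 26, 31, 36, 41, 46
Adding these values together:

235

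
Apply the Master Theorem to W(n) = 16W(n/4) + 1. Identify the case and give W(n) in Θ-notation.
Master Theorem template: W(n) = a·W(n/b) + f(n).
Here: a=16, b=4, f(n)=1
Compute log_b(a) = log_4(16) = 2.
f(n) = 1 = O(n^(2-ε)) with ε = 2. Case 1: W(n) = Θ(n^log_b(a)) = Θ(n^2).

Case 1: W(n) = Θ(n^2)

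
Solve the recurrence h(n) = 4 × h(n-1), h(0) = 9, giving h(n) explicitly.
Recurrence: h(n) = 4 × h(n-1), initial: h(0) = 9.
Each term is 4 times the previous, so this is geometric with ratio 4. After n steps: h(n) = h(0)·4ⁿ = 9·4ⁿ.

h(n) = 9·4ⁿ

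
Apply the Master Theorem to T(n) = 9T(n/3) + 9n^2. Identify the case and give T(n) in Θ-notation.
Master Theorem template: T(n) = a·T(n/b) + f(n).
Here: a=9, b=3, f(n)=9n^2
Compute log_b(a) = log_3(9) = 2.
f(n) = 9n^2 = Θ(n^2). Case 2: T(n) = Θ(n^2 log n).

Case 2: T(n) = Θ(n^2 log n)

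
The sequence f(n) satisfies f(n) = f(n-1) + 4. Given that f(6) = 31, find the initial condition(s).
f(6) = f(0) + 6·4, so f(0) = 31 - 24 = 7.

f(0) = 7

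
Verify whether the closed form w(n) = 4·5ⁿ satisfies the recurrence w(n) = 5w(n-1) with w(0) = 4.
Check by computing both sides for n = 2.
From the recurrence with w(0) = 4:
  w(0) = 4, w(1) = 20, w(2) = 100
  so the recurrence gives w(2) = 100.
From the proposed closed form w(n) = 4·5ⁿ:
  w(2) = 100.
Both sides give 100 at n = 2, and the initial condition(s) match, so the closed form is consistent.

Yes, the closed form is correct.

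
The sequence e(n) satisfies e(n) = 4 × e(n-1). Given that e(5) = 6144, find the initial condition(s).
In general e(n) = 4ⁿ · e(0). At n = 5: e(0) = e(5) / 4^5 = 6144 / 1024 = 6.

e(0) = 6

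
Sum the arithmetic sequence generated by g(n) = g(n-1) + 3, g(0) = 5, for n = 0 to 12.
Computing the sequence terms: 5, 8, 11, 14, 17, 20, 23, 26, 29, 32, 35, 38, 41
Adding these values together:

299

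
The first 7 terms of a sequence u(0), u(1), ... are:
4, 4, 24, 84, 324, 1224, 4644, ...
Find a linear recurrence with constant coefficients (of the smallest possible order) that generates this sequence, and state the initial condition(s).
Look for the lowest-order linear relation among consecutive terms.
Observation: u(n) - 3·u(n-1) - (3)·u(n-2) = 0 holds for the shown terms, and no order-1 relation u(n) = α·u(n-1) + β fits.
Check at n=3: 3·24 + (3)·4 = 84. ✓

u(n) = 3u(n-1) + 3u(n-2), u(0) = 4, u(1) = 4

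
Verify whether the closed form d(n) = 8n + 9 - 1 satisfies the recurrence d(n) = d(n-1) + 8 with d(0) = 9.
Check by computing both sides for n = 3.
From the recurrence with d(0) = 9:
  d(0) = 9, d(1) = 17, d(2) = 25, d(3) = 33
  so the recurrence gives d(3) = 33.
From the proposed closed form d(n) = 8n + 9 - 1:
  d(3) = 32.
The recurrence gives 33 but the closed form gives 32, so the closed form does not satisfy the recurrence.

No, the closed form is incorrect.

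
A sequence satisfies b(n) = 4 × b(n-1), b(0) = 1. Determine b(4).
Computing step by step:
b(0) = 1
b(1) = 4 × 1 = 4
b(2) = 4 × 4 = 16
b(3) = 4 × 16 = 64
b(4) = 4 × 64 = 256

256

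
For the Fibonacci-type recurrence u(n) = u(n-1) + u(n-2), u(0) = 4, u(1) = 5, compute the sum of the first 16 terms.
Computing the sequence terms: 4, 5, 9, 14, 23, 37, 60, 97, 157, 254, 411, 665, 1076, 1741, 2817, 4558
Adding these values together:

11928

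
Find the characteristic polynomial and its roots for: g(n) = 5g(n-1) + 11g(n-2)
Substitute g(n) = rⁿ and divide through by rⁿ⁻²: r² - 5r - 11 = 0
Discriminant: 5² + 4·11 = 69, not a perfect square, so by the quadratic formula r = (5 ± √69)/2.
General solution: g(n) = A·r₁ⁿ + B·r₂ⁿ where r₁,r₂ = (5 ± √69)/2

Characteristic: r² - 5r - 11 = 0, Roots: r = (5 ± √69)/2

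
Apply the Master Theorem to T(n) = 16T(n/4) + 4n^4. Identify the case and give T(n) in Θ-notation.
Master Theorem template: T(n) = a·T(n/b) + f(n).
Here: a=16, b=4, f(n)=4n^4
Compute log_b(a) = log_4(16) = 2.
f(n) = 4n^4 = Ω(n^(2+ε)) with ε = 2, and the regularity condition holds (a·f(n/b) = (a/b^4)·f(n) with a/b^4 = 4^-2 < 1). Case 3: T(n) = Θ(f(n)) = Θ(n^4).

Case 3: T(n) = Θ(n^4)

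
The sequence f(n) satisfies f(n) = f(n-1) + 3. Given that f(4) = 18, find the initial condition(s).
f(4) = f(0) + 4·3, so f(0) = 18 - 12 = 6.

f(0) = 6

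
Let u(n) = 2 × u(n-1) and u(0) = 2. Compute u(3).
Computing step by step:
u(0) = 2
u(1) = 2 × 2 = 4
u(2) = 2 × 4 = 8
u(3) = 2 × 8 = 16

16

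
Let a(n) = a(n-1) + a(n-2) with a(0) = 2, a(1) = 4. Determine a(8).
Computing the sequence terms:
2, 4, 6, 10, 16, 26, 42, 68, 110

110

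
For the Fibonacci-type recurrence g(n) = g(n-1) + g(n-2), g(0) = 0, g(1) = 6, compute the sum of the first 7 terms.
Computing the sequence terms: 0, 6, 6, 12, 18, 30, 48
Adding these values together:

120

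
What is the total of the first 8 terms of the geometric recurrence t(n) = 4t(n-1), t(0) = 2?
Computing the sequence terms: 2, 8, 32, 128, 512, 2048, 8192, 32768
Adding these values together:

43690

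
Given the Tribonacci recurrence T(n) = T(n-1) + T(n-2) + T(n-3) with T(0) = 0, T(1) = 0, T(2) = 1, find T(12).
Computing the sequence terms:
0, 0, 1, 1, 2, 4, 7, 13, 24, 44, 81, 149, 274

274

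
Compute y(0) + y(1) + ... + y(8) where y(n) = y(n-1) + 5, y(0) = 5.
Computing the sequence terms: 5, 10, 15, 20, 25, 30, 35, 40, 45
Adding these values together:

225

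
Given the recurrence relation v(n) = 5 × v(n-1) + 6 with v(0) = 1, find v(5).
Computing step by step:
v(0) = 1
v(1) = 5 × 1 + 6 = 11
v(2) = 5 × 11 + 6 = 61
v(3) = 5 × 61 + 6 = 311
v(4) = 5 × 311 + 6 = 1561
v(5) = 5 × 1561 + 6 = 7811

7811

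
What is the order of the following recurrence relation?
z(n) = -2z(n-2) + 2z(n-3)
The order is the largest lag k for which z(n-k) appears. Here the deepest term is z(n-3), so the order is 3.

Order 3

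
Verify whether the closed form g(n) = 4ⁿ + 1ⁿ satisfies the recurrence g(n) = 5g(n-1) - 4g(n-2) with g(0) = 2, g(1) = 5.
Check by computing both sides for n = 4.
From the recurrence with g(0) = 2, g(1) = 5:
  g(0) = 2, g(1) = 5, g(2) = 17, g(3) = 65, g(4) = 257
  so the recurrence gives g(4) = 257.
From the proposed closed form g(n) = 4ⁿ + 1ⁿ:
  g(4) = 257.
Both sides give 257 at n = 4, and the initial condition(s) match, so the closed form is consistent.

Yes, the closed form is correct.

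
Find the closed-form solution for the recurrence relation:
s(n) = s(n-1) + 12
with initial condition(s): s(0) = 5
Recurrence: s(n) = s(n-1) + 12, initial: s(0) = 5.
Each step adds 12, so s(n) = s(0) + 12n = 12n + 5.

s(n) = 12n + 5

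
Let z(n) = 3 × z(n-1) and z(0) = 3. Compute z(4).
Computing step by step:
z(0) = 3
z(1) = 3 × 3 = 9
z(2) = 3 × 9 = 27
z(3) = 3 × 27 = 81
z(4) = 3 × 81 = 243

243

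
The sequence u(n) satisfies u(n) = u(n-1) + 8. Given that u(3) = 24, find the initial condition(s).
u(3) = u(0) + 3·8, so u(0) = 24 - 24 = 0.

u(0) = 0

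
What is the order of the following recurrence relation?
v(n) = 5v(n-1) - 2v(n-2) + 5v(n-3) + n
The order is the largest lag k for which v(n-k) appears. Here the deepest term is v(n-3) (the n term is non-homogeneous and does not affect the order), so the order is 3.

Order 3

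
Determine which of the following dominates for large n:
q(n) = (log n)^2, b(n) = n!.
Comparing growth rates:
Growth-rate hierarchy: log n ≺ any polynomial ≺ any exponential cⁿ (c>1) ≺ n! ≺ nⁿ.
factorial dominates polylogarithmic (log n)^2 asymptotically.

b(n) grows faster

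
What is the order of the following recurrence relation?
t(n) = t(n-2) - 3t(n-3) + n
The order is the largest lag k for which t(n-k) appears. Here the deepest term is t(n-3) (the n term is non-homogeneous and does not affect the order), so the order is 3.

Order 3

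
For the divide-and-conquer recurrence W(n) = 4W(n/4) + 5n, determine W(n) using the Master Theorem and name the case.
Master Theorem template: W(n) = a·W(n/b) + f(n).
Here: a=4, b=4, f(n)=5n
Compute log_b(a) = log_4(4) = 1.
f(n) = 5n = Θ(n). Case 2: W(n) = Θ(n log n).

Case 2: W(n) = Θ(n log n)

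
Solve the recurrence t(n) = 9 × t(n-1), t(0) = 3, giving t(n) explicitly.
Recurrence: t(n) = 9 × t(n-1), initial: t(0) = 3.
Each term is 9 times the previous, so this is geometric with ratio 9. After n steps: t(n) = t(0)·9ⁿ = 3·9ⁿ.

t(n) = 3·9ⁿ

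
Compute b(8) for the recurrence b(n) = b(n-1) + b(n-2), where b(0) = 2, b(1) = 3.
Computing the sequence terms:
2, 3, 5, 8, 13, 21, 34, 55, 89

89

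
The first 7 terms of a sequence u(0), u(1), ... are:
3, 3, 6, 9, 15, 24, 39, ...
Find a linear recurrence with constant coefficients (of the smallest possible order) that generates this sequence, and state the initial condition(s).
Look for the lowest-order linear relation among consecutive terms.
Observation: u(n) - 1·u(n-1) - (1)·u(n-2) = 0 holds for the shown terms, and no order-1 relation u(n) = α·u(n-1) + β fits.
Check at n=3: 1·6 + (1)·3 = 9. ✓

u(n) = u(n-1) + u(n-2), u(0) = 3, u(1) = 3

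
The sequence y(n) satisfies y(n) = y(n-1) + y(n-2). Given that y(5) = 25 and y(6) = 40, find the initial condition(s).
Work backwards using y(k) = y(k+2) - y(k+1):
y(4) = y(6) - y(5) = 40 - 25 = 15
y(3) = y(5) - y(4) = 25 - 15 = 10
y(2) = y(4) - y(3) = 15 - 10 = 5
y(1) = y(3) - y(2) = 10 - 5 = 5
y(0) = y(2) - y(1) = 5 - 5 = 0

y(0) = 0, y(1) = 5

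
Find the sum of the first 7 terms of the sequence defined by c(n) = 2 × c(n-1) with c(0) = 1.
Computing the sequence terms: 1, 2, 4, 8, 16, 32, 64
Adding these values together:

127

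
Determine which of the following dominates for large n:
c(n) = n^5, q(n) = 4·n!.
Comparing growth rates:
Growth-rate hierarchy: log n ≺ any polynomial ≺ any exponential cⁿ (c>1) ≺ n! ≺ nⁿ.
factorial dominates polynomial degree 5 asymptotically.

q(n) grows faster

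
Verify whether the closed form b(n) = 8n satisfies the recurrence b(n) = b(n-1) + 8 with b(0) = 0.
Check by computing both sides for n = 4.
From the recurrence with b(0) = 0:
  b(0) = 0, b(1) = 8, b(2) = 16, b(3) = 24, b(4) = 32
  so the recurrence gives b(4) = 32.
From the proposed closed form b(n) = 8n:
  b(4) = 32.
Both sides give 32 at n = 4, and the initial condition(s) match, so the closed form is consistent.

Yes, the closed form is correct.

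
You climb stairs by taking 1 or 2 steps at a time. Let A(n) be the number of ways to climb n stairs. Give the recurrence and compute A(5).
Condition on the size of the last step (1 to 2): before it there were n-1, …, n-2 stairs climbed, and these cases are disjoint, so A(n) = A(n-1) + A(n-2) (Fibonacci-type sequence).
Initial conditions by direct count (compositions of i into parts ≤ 2): A(1) = 1; A(2) = 2.
Iterating the recurrence: A(3) = 3, A(4) = 5, A(5) = 8.

A(n) = A(n-1) + A(n-2), A(1) = 1, A(2) = 2; A(5) = 8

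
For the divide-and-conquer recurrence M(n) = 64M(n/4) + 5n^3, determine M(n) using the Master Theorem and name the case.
Master Theorem template: M(n) = a·M(n/b) + f(n).
Here: a=64, b=4, f(n)=5n^3
Compute log_b(a) = log_4(64) = 3.
f(n) = 5n^3 = Θ(n^3). Case 2: M(n) = Θ(n^3 log n).

Case 2: M(n) = Θ(n^3 log n)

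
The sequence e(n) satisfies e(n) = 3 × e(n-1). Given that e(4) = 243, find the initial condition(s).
In general e(n) = 3ⁿ · e(0). At n = 4: e(0) = e(4) / 3^4 = 243 / 81 = 3.

e(0) = 3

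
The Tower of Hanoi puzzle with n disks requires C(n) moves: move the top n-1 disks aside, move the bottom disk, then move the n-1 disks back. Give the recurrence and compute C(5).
Moving n disks = move the top n-1 disks aside (C(n-1) moves) + move the largest disk (1 move) + move the n-1 disks back on top (C(n-1) moves), so C(n) = 2C(n-1) + 1, with C(1) = 1 (a single disk takes one move).
First terms: 1, 3, 7, 15, 31, … — each is one less than a power of 2. Indeed C(n) + 1 = 2(C(n-1) + 1) with C(1) + 1 = 2, so C(n) + 1 = 2ⁿ and C(n) = 2ⁿ - 1.
Hence C(5) = 2^5 - 1 = 32 - 1 = 31.

C(n) = 2C(n-1) + 1, C(1) = 1; C(5) = 31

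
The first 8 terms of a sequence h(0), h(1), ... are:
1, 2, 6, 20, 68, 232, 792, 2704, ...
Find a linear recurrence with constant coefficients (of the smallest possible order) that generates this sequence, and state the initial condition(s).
Look for the lowest-order linear relation among consecutive terms.
Observation: h(n) - 4·h(n-1) - (-2)·h(n-2) = 0 holds for the shown terms, and no order-1 relation h(n) = α·h(n-1) + β fits.
Check at n=3: 4·6 + (-2)·2 = 20. ✓

h(n) = 4h(n-1) - 2h(n-2), h(0) = 1, h(1) = 2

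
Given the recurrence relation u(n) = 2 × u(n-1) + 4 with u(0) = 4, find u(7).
Computing step by step:
u(0) = 4
u(1) = 2 × 4 + 4 = 12
u(2) = 2 × 12 + 4 = 28
u(3) = 2 × 28 + 4 = 60
u(4) = 2 × 60 + 4 = 124
u(5) = 2 × 124 + 4 = 252
u(6) = 2 × 252 + 4 = 508
u(7) = 2 × 508 + 4 = 1020

1020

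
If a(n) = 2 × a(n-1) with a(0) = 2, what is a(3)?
Computing step by step:
a(0) = 2
a(1) = 2 × 2 = 4
a(2) = 2 × 4 = 8
a(3) = 2 × 8 = 16

16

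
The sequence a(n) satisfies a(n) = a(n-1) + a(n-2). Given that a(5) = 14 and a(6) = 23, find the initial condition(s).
Work backwards using a(k) = a(k+2) - a(k+1):
a(4) = a(6) - a(5) = 23 - 14 = 9
a(3) = a(5) - a(4) = 14 - 9 = 5
a(2) = a(4) - a(3) = 9 - 5 = 4
a(1) = a(3) - a(2) = 5 - 4 = 1
a(0) = a(2) - a(1) = 4 - 1 = 3

a(0) = 3, a(1) = 1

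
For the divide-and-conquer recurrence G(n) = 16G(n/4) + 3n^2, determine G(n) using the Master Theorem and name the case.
Master Theorem template: G(n) = a·G(n/b) + f(n).
Here: a=16, b=4, f(n)=3n^2
Compute log_b(a) = log_4(16) = 2.
f(n) = 3n^2 = Θ(n^2). Case 2: G(n) = Θ(n^2 log n).

Case 2: G(n) = Θ(n^2 log n)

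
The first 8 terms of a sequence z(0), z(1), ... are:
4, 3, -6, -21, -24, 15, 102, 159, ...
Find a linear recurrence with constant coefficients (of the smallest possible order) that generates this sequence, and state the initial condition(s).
Look for the lowest-order linear relation among consecutive terms.
Observation: z(n) - 2·z(n-1) - (-3)·z(n-2) = 0 holds for the shown terms, and no order-1 relation z(n) = α·z(n-1) + β fits.
Check at n=3: 2·-6 + (-3)·3 = -21. ✓

z(n) = 2z(n-1) - 3z(n-2), z(0) = 4, z(1) = 3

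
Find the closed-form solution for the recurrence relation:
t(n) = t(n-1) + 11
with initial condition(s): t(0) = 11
Recurrence: t(n) = t(n-1) + 11, initial: t(0) = 11.
Each step adds 11, so t(n) = t(0) + 11n = 11n + 11.

t(n) = 11n + 11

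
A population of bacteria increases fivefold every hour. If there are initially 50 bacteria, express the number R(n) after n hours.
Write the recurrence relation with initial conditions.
Each hour multiplies the count by 5, so the count after n hours depends only on the count after n-1 hours: R(n) = 5 × R(n-1). The starting count gives R(0) = 50.
Unrolling n times gives the closed form R(n) = 50 × 5ⁿ.

R(n) = 5 × R(n-1), R(0) = 50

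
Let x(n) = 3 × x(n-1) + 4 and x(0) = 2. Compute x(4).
Computing step by step:
x(0) = 2
x(1) = 3 × 2 + 4 = 10
x(2) = 3 × 10 + 4 = 34
x(3) = 3 × 34 + 4 = 106
x(4) = 3 × 106 + 4 = 322

322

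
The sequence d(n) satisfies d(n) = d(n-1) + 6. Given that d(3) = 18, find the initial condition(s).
d(3) = d(0) + 3·6, so d(0) = 18 - 18 = 0.

d(0) = 0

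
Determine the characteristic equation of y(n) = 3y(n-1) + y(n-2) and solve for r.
Substitute y(n) = rⁿ and divide through by rⁿ⁻²: r² - 3r - 1 = 0
Discriminant: 3² + 4·1 = 13, not a perfect square, so by the quadratic formula r = (3 ± √13)/2.
General solution: y(n) = A·r₁ⁿ + B·r₂ⁿ where r₁,r₂ = (3 ± √13)/2

Characteristic: r² - 3r - 1 = 0, Roots: r = (3 ± √13)/2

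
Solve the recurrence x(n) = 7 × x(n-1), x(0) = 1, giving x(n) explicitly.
Recurrence: x(n) = 7 × x(n-1), initial: x(0) = 1.
Each term is 7 times the previous, so this is geometric with ratio 7. After n steps: x(n) = x(0)·7ⁿ = 7ⁿ.

x(n) = 7ⁿ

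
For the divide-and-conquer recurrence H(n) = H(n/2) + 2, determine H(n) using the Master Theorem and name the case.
Master Theorem template: H(n) = a·H(n/b) + f(n).
Here: a=1, b=2, f(n)=2
Compute log_b(a) = log_2(1) = 0.
f(n) = 2 = Θ(1). Case 2: H(n) = Θ(log n).

Case 2: H(n) = Θ(log n)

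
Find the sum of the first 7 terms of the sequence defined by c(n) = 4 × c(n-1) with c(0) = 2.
Computing the sequence terms: 2, 8, 32, 128, 512, 2048, 8192
Adding these values together:

10922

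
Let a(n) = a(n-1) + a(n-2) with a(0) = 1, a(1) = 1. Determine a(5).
Computing the sequence terms:
1, 1, 2, 3, 5, 8

8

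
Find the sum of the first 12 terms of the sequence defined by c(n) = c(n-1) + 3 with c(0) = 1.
Computing the sequence terms: 1, 4, 7, 10, 13, 16, 19, 22, 25, 28, 31, 34
Adding these values together:

210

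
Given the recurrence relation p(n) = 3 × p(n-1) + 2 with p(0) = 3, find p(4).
Computing step by step:
p(0) = 3
p(1) = 3 × 3 + 2 = 11
p(2) = 3 × 11 + 2 = 35
p(3) = 3 × 35 + 2 = 107
p(4) = 3 × 107 + 2 = 323

323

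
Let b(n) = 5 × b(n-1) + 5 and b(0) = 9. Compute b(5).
Computing step by step:
b(0) = 9
b(1) = 5 × 9 + 5 = 50
b(2) = 5 × 50 + 5 = 255
b(3) = 5 × 255 + 5 = 1280
b(4) = 5 × 1280 + 5 = 6405
b(5) = 5 × 6405 + 5 = 32030

32030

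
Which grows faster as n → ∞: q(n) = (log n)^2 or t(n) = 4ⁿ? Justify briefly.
Comparing growth rates:
Growth-rate hierarchy: log n ≺ any polynomial ≺ any exponential cⁿ (c>1) ≺ n! ≺ nⁿ.
exponential base 4 dominates polylogarithmic (log n)^2 asymptotically.

t(n) grows faster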